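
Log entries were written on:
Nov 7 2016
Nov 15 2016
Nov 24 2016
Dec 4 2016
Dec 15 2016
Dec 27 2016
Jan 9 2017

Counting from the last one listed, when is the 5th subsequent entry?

Mar 30 2017

Gaps: 8, 9, 10, 11, 12, 13 days — each gap is 1 larger than the previous one.
Next gap: 14 days. Jan 9 2017 + 14 days = Jan 23 2017.
Next gap: 15 days. Jan 23 2017 + 15 days = Feb 7 2017.
Next gap: 16 days. Feb 7 2017 + 16 days = Feb 23 2017.
Next gap: 17 days. Feb 23 2017 + 17 days = Mar 12 2017.
Next gap: 18 days. Mar 12 2017 + 18 days = Mar 30 2017.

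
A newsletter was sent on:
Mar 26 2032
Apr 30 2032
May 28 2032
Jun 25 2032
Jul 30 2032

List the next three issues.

Aug 27 2032, Sep 24 2032, Oct 29 2032

Every date is a Friday; gaps 35, 28, 28, 35 days.
Each is the last Friday of its month (at least one falls on the 29th or later, ruling out '4th Friday').
Last Friday of August 2032: Aug 27 2032.
September 2032 ends with Friday Sep 24 2032.
Last Friday of October 2032: Oct 29 2032.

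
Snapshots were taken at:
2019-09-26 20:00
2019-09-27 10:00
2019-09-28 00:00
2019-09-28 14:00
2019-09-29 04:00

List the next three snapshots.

The interval is a steady 14 hours (14, 14, 14, 14).
2019-09-29 04:00 + 14 h = 2019-09-29 18:00.
2019-09-29 18:00 + 14 h = 2019-09-30 08:00.
2019-09-30 08:00 + 14 h = 2019-09-30 22:00.

2019-09-29 18:00, 2019-09-30 08:00, 2019-09-30 22:00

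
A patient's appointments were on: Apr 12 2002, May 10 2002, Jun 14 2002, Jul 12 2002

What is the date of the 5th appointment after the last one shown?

These are Fridays at 28- or 35-day spacing (28, 35, 28).
The pattern: 2nd Friday of the month.
2nd Friday of August 2002: Aug 9 2002.
2nd Friday of September 2002: Sep 13 2002.
October 2002 — 2nd Friday is Oct 11 2002.
2nd Friday of November 2002: Nov 8 2002.
December 2002 — 2nd Friday is Dec 13 2002.

Dec 13 2002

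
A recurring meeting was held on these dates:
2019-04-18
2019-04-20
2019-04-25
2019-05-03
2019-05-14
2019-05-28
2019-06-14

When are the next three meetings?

2019-07-04, 2019-07-27, 2019-08-22

Intervals are 2, 5, 8, 11, 14, 17 days — an arithmetic progression with common difference 3.
Next gap: 20 days. 2019-06-14 + 20 days = 2019-07-04.
Next gap: 23 days. 2019-07-04 + 23 days = 2019-07-27.
Next gap: 26 days. 2019-07-27 + 26 days = 2019-08-22.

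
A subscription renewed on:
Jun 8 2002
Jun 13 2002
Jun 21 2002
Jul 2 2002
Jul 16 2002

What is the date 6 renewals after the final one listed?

The spacing grows by 3 each time: 5, 8, 11, 14 days.
Next gap: 17 days. Jul 16 2002 + 17 days = Aug 2 2002.
Next gap: 20 days. Aug 2 2002 + 20 days = Aug 22 2002.
Next gap: 23 days. Aug 22 2002 + 23 days = Sep 14 2002.
Next gap: 26 days. Sep 14 2002 + 26 days = Oct 10 2002.
Next gap: 29 days. Oct 10 2002 + 29 days = Nov 8 2002.
Next gap: 32 days. Nov 8 2002 + 32 days = Dec 10 2002.

Dec 10 2002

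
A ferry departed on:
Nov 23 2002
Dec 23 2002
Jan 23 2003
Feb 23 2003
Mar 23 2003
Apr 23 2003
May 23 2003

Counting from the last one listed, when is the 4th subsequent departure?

Sep 23 2003

Each date is the 23rd; the gaps (30, 31, 31, 28, 31, 30) track the month lengths.
The rule is the 23rd of each month.
June 2003: Jun 23 2003.
July 2003: Jul 23 2003.
Next: August 2003 → Aug 23 2003.
September 2003: Sep 23 2003.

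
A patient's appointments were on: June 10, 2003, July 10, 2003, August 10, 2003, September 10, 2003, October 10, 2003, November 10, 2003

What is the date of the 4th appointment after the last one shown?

The day-of-month is always 10 (30, 31, 31, 30, 31 days between events).
So this recurs on the 10th of each month.
Next: December 2003 → December 10, 2003.
January 2004: January 10, 2004.
Next: February 2004 → February 10, 2004.
Next: March 2004 → March 10, 2004.

March 10, 2004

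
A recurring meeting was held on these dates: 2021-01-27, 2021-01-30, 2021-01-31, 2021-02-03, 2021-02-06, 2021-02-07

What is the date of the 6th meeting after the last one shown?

Gaps: 3, 1, 3, 3, 1 days — not constant, but cyclic with period 3.
The events fall on every Wednesday, Saturday and Sunday.
The following Wednesday is 2021-02-10.
The following Saturday is 2021-02-13.
The following Sunday is 2021-02-14.
The following Wednesday is 2021-02-17.
The following Saturday is 2021-02-20.
The following Sunday is 2021-02-21.

2021-02-21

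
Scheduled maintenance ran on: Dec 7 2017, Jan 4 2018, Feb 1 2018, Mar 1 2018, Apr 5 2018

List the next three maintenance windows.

Gaps: 28, 28, 28, 35 days — a mix of 28 and 35. Every date is a Thursday.
Each is the 1st Thursday of its month.
May 2018 — 1st Thursday is May 3 2018.
June 2018 — 1st Thursday is Jun 7 2018.
July 2018 — 1st Thursday is Jul 5 2018.

May 3 2018, Jun 7 2018, Jul 5 2018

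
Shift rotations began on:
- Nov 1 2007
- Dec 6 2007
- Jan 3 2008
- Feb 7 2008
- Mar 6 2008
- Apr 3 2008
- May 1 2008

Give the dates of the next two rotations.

Jun 5 2008, Jul 3 2008

These are Thursdays at 28- or 35-day spacing (35, 28, 35, 28, 28, 28).
The pattern: 1st Thursday of the month.
June 2008 — 1st Thursday is Jun 5 2008.
July 2008 — 1st Thursday is Jul 3 2008.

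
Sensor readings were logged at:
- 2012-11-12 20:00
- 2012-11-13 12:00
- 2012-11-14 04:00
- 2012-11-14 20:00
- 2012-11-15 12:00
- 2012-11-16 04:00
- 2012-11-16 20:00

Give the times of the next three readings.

Gaps: 16, 16, 16, 16, 16, 16 hours — each event is 16 hours after the previous one.
2012-11-16 20:00 + 16 h = 2012-11-17 12:00.
2012-11-17 12:00 + 16 h = 2012-11-18 04:00.
2012-11-18 04:00 + 16 h = 2012-11-18 20:00.

2012-11-17 12:00, 2012-11-18 04:00, 2012-11-18 20:00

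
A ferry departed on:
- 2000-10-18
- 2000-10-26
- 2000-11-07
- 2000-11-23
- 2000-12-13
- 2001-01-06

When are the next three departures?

Gaps: 8, 12, 16, 20, 24 days — each gap is 4 larger than the previous one.
Next gap: 28 days. 2001-01-06 + 28 days = 2001-02-03.
Next gap: 32 days. 2001-02-03 + 32 days = 2001-03-07.
Next gap: 36 days. 2001-03-07 + 36 days = 2001-04-12.

2001-02-03, 2001-03-07, 2001-04-12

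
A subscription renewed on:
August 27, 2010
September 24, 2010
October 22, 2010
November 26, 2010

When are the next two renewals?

Gaps: 28, 28, 35 days — a mix of 28 and 35. Every date is a Friday.
Each is the 4th Friday of its month.
4th Friday of December 2010: December 24, 2010.
4th Friday of January 2011: January 28, 2011.

December 24, 2010; January 28, 2011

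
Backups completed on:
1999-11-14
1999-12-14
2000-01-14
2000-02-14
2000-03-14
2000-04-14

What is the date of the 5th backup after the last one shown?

2000-09-14

Each date is the 14th; the gaps (30, 31, 31, 29, 31) track the month lengths.
The rule is the 14th of each month.
Next: May 2000 → 2000-05-14.
June 2000: 2000-06-14.
July 2000: 2000-07-14.
August 2000: 2000-08-14.
September 2000: 2000-09-14.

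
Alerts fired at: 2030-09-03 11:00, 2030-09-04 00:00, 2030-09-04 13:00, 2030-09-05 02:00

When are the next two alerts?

2030-09-05 15:00, 2030-09-06 04:00

Gaps: 13, 13, 13 hours — each event is 13 hours after the previous one.
2030-09-05 02:00 + 13 h = 2030-09-05 15:00.
2030-09-05 15:00 + 13 h = 2030-09-06 04:00.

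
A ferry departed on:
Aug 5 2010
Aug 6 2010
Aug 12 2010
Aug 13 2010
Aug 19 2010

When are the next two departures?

The gap pattern 1, 6, 1, 6 repeats every 2 events.
These are the Thursdays and Fridays of each week.
Next Friday: Aug 20 2010.
The following Thursday is Aug 26 2010.

Aug 20 2010, Aug 26 2010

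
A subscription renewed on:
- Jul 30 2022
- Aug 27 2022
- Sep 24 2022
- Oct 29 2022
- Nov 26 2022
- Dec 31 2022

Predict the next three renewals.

Jan 28 2023, Feb 25 2023, Mar 25 2023

These are Saturdays with 28, 28, 35, 28, 35-day gaps.
Each is the final Saturday of its month — Jul 30 2022 is past the 28th, so '4th Saturday' doesn't fit.
Last Saturday of January 2023: Jan 28 2023.
February 2023 ends with Saturday Feb 25 2023.
Last Saturday of March 2023: Mar 25 2023.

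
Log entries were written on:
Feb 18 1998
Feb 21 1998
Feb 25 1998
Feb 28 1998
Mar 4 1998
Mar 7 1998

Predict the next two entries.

Mar 11 1998, Mar 14 1998

The gap pattern 3, 4, 3, 4, 3 repeats every 2 events.
These are the Wednesdays and Saturdays of each week.
The following Wednesday is Mar 11 1998.
The following Saturday is Mar 14 1998.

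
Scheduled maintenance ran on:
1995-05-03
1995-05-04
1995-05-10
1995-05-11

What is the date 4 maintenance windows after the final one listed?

Every event lands on a Wednesday or Thursday (gaps cycle 1, 6, 1).
So the schedule is: every Wednesday and Thursday.
Next Wednesday: 1995-05-17.
The following Thursday is 1995-05-18.
The following Wednesday is 1995-05-24.
Next Thursday: 1995-05-25.

1995-05-25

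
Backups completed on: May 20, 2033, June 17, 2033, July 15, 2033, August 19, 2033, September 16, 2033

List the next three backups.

Gaps: 28, 28, 35, 28 days — a mix of 28 and 35. Every date is a Friday.
Each is the 3rd Friday of its month.
October 2033 — 3rd Friday is October 21, 2033.
3rd Friday of November 2033: November 18, 2033.
3rd Friday of December 2033: December 16, 2033.

October 21, 2033; November 18, 2033; December 16, 2033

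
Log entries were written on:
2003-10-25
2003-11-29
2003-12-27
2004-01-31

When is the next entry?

2004-02-28

All Saturdays; the gaps (35, 28, 35) vary with month length.
This is the last Saturday of each month.
February 2004 ends with Saturday 2004-02-28.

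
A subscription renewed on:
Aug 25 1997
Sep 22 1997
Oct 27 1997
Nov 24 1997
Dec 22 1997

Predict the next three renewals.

These are Mondays at 28- or 35-day spacing (28, 35, 28, 28).
The pattern: 4th Monday of the month.
4th Monday of January 1998: Jan 26 1998.
February 1998 — 4th Monday is Feb 23 1998.
March 1998 — 4th Monday is Mar 23 1998.

Jan 26 1998, Feb 23 1998, Mar 23 1998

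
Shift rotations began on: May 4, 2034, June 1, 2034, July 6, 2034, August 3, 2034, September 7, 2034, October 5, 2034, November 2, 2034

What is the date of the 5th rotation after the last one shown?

All dates are Thursdays, 28, 35, 28, 35, 28, 28 days apart.
Specifically, the 1st Thursday of each month.
1st Thursday of December 2034: December 7, 2034.
January 2035 — 1st Thursday is January 4, 2035.
1st Thursday of February 2035: February 1, 2035.
1st Thursday of March 2035: March 1, 2035.
1st Thursday of April 2035: April 5, 2035.

April 5, 2035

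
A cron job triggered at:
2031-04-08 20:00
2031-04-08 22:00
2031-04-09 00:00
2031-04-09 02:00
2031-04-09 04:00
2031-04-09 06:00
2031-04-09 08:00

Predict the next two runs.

2031-04-09 10:00, 2031-04-09 12:00

Gaps: 2, 2, 2, 2, 2, 2 hours — each event is 2 hours after the previous one.
2031-04-09 08:00 + 2 h = 2031-04-09 10:00.
2031-04-09 10:00 + 2 h = 2031-04-09 12:00.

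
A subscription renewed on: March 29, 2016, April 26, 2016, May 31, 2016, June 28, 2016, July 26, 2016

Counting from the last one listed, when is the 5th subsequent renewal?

These are Tuesdays with 28, 35, 28, 28-day gaps.
Each is the final Tuesday of its month — March 29, 2016 is past the 28th, so '4th Tuesday' doesn't fit.
August 2016 ends with Tuesday August 30, 2016.
September 2016 ends with Tuesday September 27, 2016.
Last Tuesday of October 2016: October 25, 2016.
Last Tuesday of November 2016: November 29, 2016.
Last Tuesday of December 2016: December 27, 2016.

December 27, 2016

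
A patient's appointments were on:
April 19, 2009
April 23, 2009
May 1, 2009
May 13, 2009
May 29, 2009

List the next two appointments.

June 18, 2009; July 12, 2009

The spacing grows by 4 each time: 4, 8, 12, 16 days.
Next gap: 20 days. May 29, 2009 + 20 days = June 18, 2009.
Next gap: 24 days. June 18, 2009 + 24 days = July 12, 2009.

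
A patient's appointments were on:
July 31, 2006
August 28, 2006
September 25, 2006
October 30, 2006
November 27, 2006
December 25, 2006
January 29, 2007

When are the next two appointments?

All Mondays; the gaps (28, 28, 35, 28, 28, 35) vary with month length.
This is the last Monday of each month.
Last Monday of February 2007: February 26, 2007.
March 2007 ends with Monday March 26, 2007.

February 26, 2007; March 26, 2007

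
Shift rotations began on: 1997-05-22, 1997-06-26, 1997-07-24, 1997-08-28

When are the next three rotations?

1997-09-25, 1997-10-23, 1997-11-27

Gaps: 35, 28, 35 days — a mix of 28 and 35. Every date is a Thursday.
Each is the 4th Thursday of its month.
4th Thursday of September 1997: 1997-09-25.
October 1997 — 4th Thursday is 1997-10-23.
November 1997 — 4th Thursday is 1997-11-27.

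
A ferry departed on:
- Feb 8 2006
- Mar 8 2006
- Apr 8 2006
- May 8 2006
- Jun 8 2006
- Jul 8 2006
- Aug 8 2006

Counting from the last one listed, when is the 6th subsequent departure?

Gaps: 28, 31, 30, 31, 30, 31 days — not constant. Every event is on the 8th of the month.
Pattern: the 8th of each month.
Next: September 2006 → Sep 8 2006.
October 2006: Oct 8 2006.
November 2006: Nov 8 2006.
December 2006: Dec 8 2006.
Next: January 2007 → Jan 8 2007.
February 2007: Feb 8 2007.

Feb 8 2007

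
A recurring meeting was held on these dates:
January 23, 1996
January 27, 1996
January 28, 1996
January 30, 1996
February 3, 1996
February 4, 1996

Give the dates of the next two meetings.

February 6, 1996; February 10, 1996

The gap pattern 4, 1, 2, 4, 1 repeats every 3 events.
These are the Tuesdays, Saturdays and Sundays of each week.
Next Tuesday: February 6, 1996.
The following Saturday is February 10, 1996.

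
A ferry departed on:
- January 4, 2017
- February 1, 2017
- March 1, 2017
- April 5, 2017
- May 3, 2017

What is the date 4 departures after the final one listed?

All dates are Wednesdays, 28, 28, 35, 28 days apart.
Specifically, the 1st Wednesday of each month.
June 2017 — 1st Wednesday is June 7, 2017.
1st Wednesday of July 2017: July 5, 2017.
August 2017 — 1st Wednesday is August 2, 2017.
September 2017 — 1st Wednesday is September 6, 2017.

September 6, 2017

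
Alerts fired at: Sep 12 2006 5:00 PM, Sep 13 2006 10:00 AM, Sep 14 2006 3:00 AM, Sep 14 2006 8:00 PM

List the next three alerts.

Sep 15 2006 1:00 PM, Sep 16 2006 6:00 AM, Sep 16 2006 11:00 PM

Gaps: 17, 17, 17 hours — each event is 17 hours after the previous one.
Sep 14 2006 8:00 PM + 17 h = Sep 15 2006 1:00 PM.
Sep 15 2006 1:00 PM + 17 h = Sep 16 2006 6:00 AM.
Sep 16 2006 6:00 AM + 17 h = Sep 16 2006 11:00 PM.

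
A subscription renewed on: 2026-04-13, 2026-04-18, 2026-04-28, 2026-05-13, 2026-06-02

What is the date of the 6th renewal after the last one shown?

Intervals are 5, 10, 15, 20 days — an arithmetic progression with common difference 5.
Next gap: 25 days. 2026-06-02 + 25 days = 2026-06-27.
Next gap: 30 days. 2026-06-27 + 30 days = 2026-07-27.
Next gap: 35 days. 2026-07-27 + 35 days = 2026-08-31.
Next gap: 40 days. 2026-08-31 + 40 days = 2026-10-10.
Next gap: 45 days. 2026-10-10 + 45 days = 2026-11-24.
Next gap: 50 days. 2026-11-24 + 50 days = 2027-01-13.

2027-01-13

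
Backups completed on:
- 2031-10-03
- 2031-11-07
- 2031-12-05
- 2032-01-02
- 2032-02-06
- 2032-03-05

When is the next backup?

2032-04-02

Gaps: 35, 28, 28, 35, 28 days — a mix of 28 and 35. Every date is a Friday.
Each is the 1st Friday of its month.
April 2032 — 1st Friday is 2032-04-02.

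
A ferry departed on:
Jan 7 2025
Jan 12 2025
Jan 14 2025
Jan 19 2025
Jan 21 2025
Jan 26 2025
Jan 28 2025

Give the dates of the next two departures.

Gaps: 5, 2, 5, 2, 5, 2 days — not constant, but cyclic with period 2.
The events fall on every Tuesday and Sunday.
The following Sunday is Feb 2 2025.
The following Tuesday is Feb 4 2025.

Feb 2 2025, Feb 4 2025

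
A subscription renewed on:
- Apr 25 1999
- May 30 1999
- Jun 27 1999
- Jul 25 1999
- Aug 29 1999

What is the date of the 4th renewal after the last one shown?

These are Sundays with 35, 28, 28, 35-day gaps.
Each is the final Sunday of its month — May 30 1999 is past the 28th, so '4th Sunday' doesn't fit.
September 1999 ends with Sunday Sep 26 1999.
Last Sunday of October 1999: Oct 31 1999.
Last Sunday of November 1999: Nov 28 1999.
Last Sunday of December 1999: Dec 26 1999.

Dec 26 1999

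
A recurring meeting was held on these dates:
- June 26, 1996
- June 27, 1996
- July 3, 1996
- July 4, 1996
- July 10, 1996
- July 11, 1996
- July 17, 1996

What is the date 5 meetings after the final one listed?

Gaps: 1, 6, 1, 6, 1, 6 days — not constant, but cyclic with period 2.
The events fall on every Wednesday and Thursday.
The following Thursday is July 18, 1996.
The following Wednesday is July 24, 1996.
The following Thursday is July 25, 1996.
The following Wednesday is July 31, 1996.
Next Thursday: August 1, 1996.

August 1, 1996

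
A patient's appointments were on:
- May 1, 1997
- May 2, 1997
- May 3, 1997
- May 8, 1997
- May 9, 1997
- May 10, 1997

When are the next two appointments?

The gap pattern 1, 1, 5, 1, 1 repeats every 3 events.
These are the Thursdays, Fridays and Saturdays of each week.
Next Thursday: May 15, 1997.
Next Friday: May 16, 1997.

May 15, 1997; May 16, 1997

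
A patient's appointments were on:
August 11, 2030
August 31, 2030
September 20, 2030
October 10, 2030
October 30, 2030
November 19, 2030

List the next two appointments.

The spacing is 20, 20, 20, 20, 20 days — always 20 days.
November 19, 2030 + 20 days = December 9, 2030.
December 9, 2030 + 20 days = December 29, 2030.

December 9, 2030; December 29, 2030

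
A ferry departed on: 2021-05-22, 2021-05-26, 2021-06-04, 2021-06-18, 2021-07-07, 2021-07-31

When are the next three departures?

Gaps: 4, 9, 14, 19, 24 days — each gap is 5 larger than the previous one.
Next gap: 29 days. 2021-07-31 + 29 days = 2021-08-29.
Next gap: 34 days. 2021-08-29 + 34 days = 2021-10-02.
Next gap: 39 days. 2021-10-02 + 39 days = 2021-11-10.

2021-08-29, 2021-10-02, 2021-11-10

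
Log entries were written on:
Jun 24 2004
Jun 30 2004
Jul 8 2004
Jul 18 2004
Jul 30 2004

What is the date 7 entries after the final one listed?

Dec 17 2004

Gaps: 6, 8, 10, 12 days — each gap is 2 larger than the previous one.
Next gap: 14 days. Jul 30 2004 + 14 days = Aug 13 2004.
Next gap: 16 days. Aug 13 2004 + 16 days = Aug 29 2004.
Next gap: 18 days. Aug 29 2004 + 18 days = Sep 16 2004.
Next gap: 20 days. Sep 16 2004 + 20 days = Oct 6 2004.
Next gap: 22 days. Oct 6 2004 + 22 days = Oct 28 2004.
Next gap: 24 days. Oct 28 2004 + 24 days = Nov 21 2004.
Next gap: 26 days. Nov 21 2004 + 26 days = Dec 17 2004.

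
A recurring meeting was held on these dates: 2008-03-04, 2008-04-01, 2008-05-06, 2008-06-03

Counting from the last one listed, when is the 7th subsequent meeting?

2009-01-06

Gaps: 28, 35, 28 days — a mix of 28 and 35. Every date is a Tuesday.
Each is the 1st Tuesday of its month.
1st Tuesday of July 2008: 2008-07-01.
1st Tuesday of August 2008: 2008-08-05.
September 2008 — 1st Tuesday is 2008-09-02.
1st Tuesday of October 2008: 2008-10-07.
1st Tuesday of November 2008: 2008-11-04.
December 2008 — 1st Tuesday is 2008-12-02.
January 2009 — 1st Tuesday is 2009-01-06.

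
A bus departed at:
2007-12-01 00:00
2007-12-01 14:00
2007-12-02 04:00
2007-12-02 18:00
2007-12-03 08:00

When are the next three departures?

Spacing: 14, 14, 14, 14 h — constant 14 h.
2007-12-03 08:00 + 14 h = 2007-12-03 22:00.
2007-12-03 22:00 + 14 h = 2007-12-04 12:00.
2007-12-04 12:00 + 14 h = 2007-12-05 02:00.

2007-12-03 22:00, 2007-12-04 12:00, 2007-12-05 02:00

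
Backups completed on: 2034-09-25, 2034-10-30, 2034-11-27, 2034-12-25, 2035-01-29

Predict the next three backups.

2035-02-26, 2035-03-26, 2035-04-30

Every date is a Monday; gaps 35, 28, 28, 35 days.
Each is the last Monday of its month (at least one falls on the 29th or later, ruling out '4th Monday').
February 2035 ends with Monday 2035-02-26.
Last Monday of March 2035: 2035-03-26.
April 2035 ends with Monday 2035-04-30.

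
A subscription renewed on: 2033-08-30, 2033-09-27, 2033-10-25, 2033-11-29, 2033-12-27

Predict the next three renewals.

These are Tuesdays with 28, 28, 35, 28-day gaps.
Each is the final Tuesday of its month — 2033-08-30 is past the 28th, so '4th Tuesday' doesn't fit.
January 2034 ends with Tuesday 2034-01-31.
Last Tuesday of February 2034: 2034-02-28.
March 2034 ends with Tuesday 2034-03-28.

2034-01-31, 2034-02-28, 2034-03-28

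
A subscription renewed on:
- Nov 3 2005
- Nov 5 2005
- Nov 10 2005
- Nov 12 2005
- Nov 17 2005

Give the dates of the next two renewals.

Nov 19 2005, Nov 24 2005

Gaps: 2, 5, 2, 5 days — not constant, but cyclic with period 2.
The events fall on every Thursday and Saturday.
The following Saturday is Nov 19 2005.
Next Thursday: Nov 24 2005.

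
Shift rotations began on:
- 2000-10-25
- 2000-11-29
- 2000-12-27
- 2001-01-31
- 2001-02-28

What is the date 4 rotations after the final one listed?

2001-06-27

These are Wednesdays with 35, 28, 35, 28-day gaps.
Each is the final Wednesday of its month — 2000-11-29 is past the 28th, so '4th Wednesday' doesn't fit.
March 2001 ends with Wednesday 2001-03-28.
April 2001 ends with Wednesday 2001-04-25.
Last Wednesday of May 2001: 2001-05-30.
June 2001 ends with Wednesday 2001-06-27.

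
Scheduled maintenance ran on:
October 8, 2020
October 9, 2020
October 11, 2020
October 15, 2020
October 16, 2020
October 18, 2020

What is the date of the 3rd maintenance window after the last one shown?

Every event lands on a Thursday or Friday or Sunday (gaps cycle 1, 2, 4, 1, 2).
So the schedule is: every Thursday, Friday and Sunday.
Next Thursday: October 22, 2020.
The following Friday is October 23, 2020.
The following Sunday is October 25, 2020.

October 25, 2020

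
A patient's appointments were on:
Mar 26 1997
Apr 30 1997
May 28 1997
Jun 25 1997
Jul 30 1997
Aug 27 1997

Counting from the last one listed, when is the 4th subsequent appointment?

Dec 31 1997

Every date is a Wednesday; gaps 35, 28, 28, 35, 28 days.
Each is the last Wednesday of its month (at least one falls on the 29th or later, ruling out '4th Wednesday').
September 1997 ends with Wednesday Sep 24 1997.
October 1997 ends with Wednesday Oct 29 1997.
November 1997 ends with Wednesday Nov 26 1997.
Last Wednesday of December 1997: Dec 31 1997.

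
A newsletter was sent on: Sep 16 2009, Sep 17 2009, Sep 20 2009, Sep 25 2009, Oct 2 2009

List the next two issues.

Oct 11 2009, Oct 22 2009

Gaps: 1, 3, 5, 7 days — each gap is 2 larger than the previous one.
Next gap: 9 days. Oct 2 2009 + 9 days = Oct 11 2009.
Next gap: 11 days. Oct 11 2009 + 11 days = Oct 22 2009.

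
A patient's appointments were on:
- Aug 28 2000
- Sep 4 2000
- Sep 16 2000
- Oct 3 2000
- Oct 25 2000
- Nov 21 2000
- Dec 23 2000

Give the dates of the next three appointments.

Intervals are 7, 12, 17, 22, 27, 32 days — an arithmetic progression with common difference 5.
Next gap: 37 days. Dec 23 2000 + 37 days = Jan 29 2001.
Next gap: 42 days. Jan 29 2001 + 42 days = Mar 12 2001.
Next gap: 47 days. Mar 12 2001 + 47 days = Apr 28 2001.

Jan 29 2001, Mar 12 2001, Apr 28 2001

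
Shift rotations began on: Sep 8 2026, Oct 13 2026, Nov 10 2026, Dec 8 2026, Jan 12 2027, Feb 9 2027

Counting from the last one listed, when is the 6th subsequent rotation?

These are Tuesdays at 28- or 35-day spacing (35, 28, 28, 35, 28).
The pattern: 2nd Tuesday of the month.
2nd Tuesday of March 2027: Mar 9 2027.
2nd Tuesday of April 2027: Apr 13 2027.
2nd Tuesday of May 2027: May 11 2027.
June 2027 — 2nd Tuesday is Jun 8 2027.
July 2027 — 2nd Tuesday is Jul 13 2027.
August 2027 — 2nd Tuesday is Aug 10 2027.

Aug 10 2027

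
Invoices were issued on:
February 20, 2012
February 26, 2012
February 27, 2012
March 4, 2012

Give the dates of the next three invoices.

Every event lands on a Monday or Sunday (gaps cycle 6, 1, 6).
So the schedule is: every Monday and Sunday.
The following Monday is March 5, 2012.
Next Sunday: March 11, 2012.
Next Monday: March 12, 2012.

March 5, 2012; March 11, 2012; March 12, 2012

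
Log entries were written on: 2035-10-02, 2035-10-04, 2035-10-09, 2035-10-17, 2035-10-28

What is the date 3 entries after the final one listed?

Intervals are 2, 5, 8, 11 days — an arithmetic progression with common difference 3.
Next gap: 14 days. 2035-10-28 + 14 days = 2035-11-11.
Next gap: 17 days. 2035-11-11 + 17 days = 2035-11-28.
Next gap: 20 days. 2035-11-28 + 20 days = 2035-12-18.

2035-12-18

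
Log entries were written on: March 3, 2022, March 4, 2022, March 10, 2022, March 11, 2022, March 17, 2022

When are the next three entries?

March 18, 2022; March 24, 2022; March 25, 2022

Every event lands on a Thursday or Friday (gaps cycle 1, 6, 1, 6).
So the schedule is: every Thursday and Friday.
Next Friday: March 18, 2022.
The following Thursday is March 24, 2022.
Next Friday: March 25, 2022.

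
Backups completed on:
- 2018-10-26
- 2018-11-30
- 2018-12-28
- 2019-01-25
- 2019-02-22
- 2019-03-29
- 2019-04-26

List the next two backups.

2019-05-31, 2019-06-28

Every date is a Friday; gaps 35, 28, 28, 28, 35, 28 days.
Each is the last Friday of its month (at least one falls on the 29th or later, ruling out '4th Friday').
Last Friday of May 2019: 2019-05-31.
June 2019 ends with Friday 2019-06-28.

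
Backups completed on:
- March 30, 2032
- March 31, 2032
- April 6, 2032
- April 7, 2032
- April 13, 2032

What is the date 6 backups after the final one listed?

Gaps: 1, 6, 1, 6 days — not constant, but cyclic with period 2.
The events fall on every Tuesday and Wednesday.
The following Wednesday is April 14, 2032.
Next Tuesday: April 20, 2032.
The following Wednesday is April 21, 2032.
Next Tuesday: April 27, 2032.
Next Wednesday: April 28, 2032.
The following Tuesday is May 4, 2032.

May 4, 2032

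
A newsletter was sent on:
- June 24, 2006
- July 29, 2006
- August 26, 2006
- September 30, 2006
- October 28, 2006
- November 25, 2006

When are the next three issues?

December 30, 2006; January 27, 2007; February 24, 2007

Every date is a Saturday; gaps 35, 28, 35, 28, 28 days.
Each is the last Saturday of its month (at least one falls on the 29th or later, ruling out '4th Saturday').
Last Saturday of December 2006: December 30, 2006.
Last Saturday of January 2007: January 27, 2007.
Last Saturday of February 2007: February 24, 2007.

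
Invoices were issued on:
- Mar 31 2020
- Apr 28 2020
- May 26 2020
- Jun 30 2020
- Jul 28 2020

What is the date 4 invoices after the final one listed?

Nov 24 2020

All Tuesdays; the gaps (28, 28, 35, 28) vary with month length.
This is the last Tuesday of each month.
Last Tuesday of August 2020: Aug 25 2020.
Last Tuesday of September 2020: Sep 29 2020.
Last Tuesday of October 2020: Oct 27 2020.
November 2020 ends with Tuesday Nov 24 2020.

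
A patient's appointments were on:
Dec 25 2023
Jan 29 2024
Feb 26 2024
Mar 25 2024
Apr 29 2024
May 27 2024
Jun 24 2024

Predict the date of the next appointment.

All Mondays; the gaps (35, 28, 28, 35, 28, 28) vary with month length.
This is the last Monday of each month.
Last Monday of July 2024: Jul 29 2024.

Jul 29 2024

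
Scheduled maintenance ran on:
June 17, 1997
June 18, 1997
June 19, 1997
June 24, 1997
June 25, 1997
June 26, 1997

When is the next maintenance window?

Gaps: 1, 1, 5, 1, 1 days — not constant, but cyclic with period 3.
The events fall on every Tuesday, Wednesday and Thursday.
The following Tuesday is July 1, 1997.

July 1, 1997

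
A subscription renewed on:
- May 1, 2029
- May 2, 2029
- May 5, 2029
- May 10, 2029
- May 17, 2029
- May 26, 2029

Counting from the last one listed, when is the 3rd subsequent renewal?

Gaps: 1, 3, 5, 7, 9 days — each gap is 2 larger than the previous one.
Next gap: 11 days. May 26, 2029 + 11 days = June 6, 2029.
Next gap: 13 days. June 6, 2029 + 13 days = June 19, 2029.
Next gap: 15 days. June 19, 2029 + 15 days = July 4, 2029.

July 4, 2029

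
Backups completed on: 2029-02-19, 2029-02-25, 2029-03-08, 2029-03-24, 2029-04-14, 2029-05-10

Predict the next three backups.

2029-06-10, 2029-07-16, 2029-08-26

Gaps: 6, 11, 16, 21, 26 days — each gap is 5 larger than the previous one.
Next gap: 31 days. 2029-05-10 + 31 days = 2029-06-10.
Next gap: 36 days. 2029-06-10 + 36 days = 2029-07-16.
Next gap: 41 days. 2029-07-16 + 41 days = 2029-08-26.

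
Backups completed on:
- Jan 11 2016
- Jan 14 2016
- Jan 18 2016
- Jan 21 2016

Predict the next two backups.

Jan 25 2016, Jan 28 2016

The gap pattern 3, 4, 3 repeats every 2 events.
These are the Mondays and Thursdays of each week.
The following Monday is Jan 25 2016.
The following Thursday is Jan 28 2016.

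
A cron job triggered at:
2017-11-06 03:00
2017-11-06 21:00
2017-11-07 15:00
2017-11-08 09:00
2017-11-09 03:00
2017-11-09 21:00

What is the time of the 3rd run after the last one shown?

2017-11-12 03:00

Gaps: 18, 18, 18, 18, 18 hours — each event is 18 hours after the previous one.
2017-11-09 21:00 + 18 h = 2017-11-10 15:00.
2017-11-10 15:00 + 18 h = 2017-11-11 09:00.
2017-11-11 09:00 + 18 h = 2017-11-12 03:00.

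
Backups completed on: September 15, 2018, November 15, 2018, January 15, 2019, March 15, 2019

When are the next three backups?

Gaps: 61, 61, 59 days — not constant. Every event is on the 15th of the month.
Pattern: the 15th of every 2 months.
Next: May 2019 → May 15, 2019.
Next: July 2019 → July 15, 2019.
September 2019: September 15, 2019.

May 15, 2019; July 15, 2019; September 15, 2019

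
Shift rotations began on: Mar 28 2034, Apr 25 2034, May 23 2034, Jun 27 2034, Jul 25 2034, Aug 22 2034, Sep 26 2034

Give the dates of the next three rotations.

All dates are Tuesdays, 28, 28, 35, 28, 28, 35 days apart.
Specifically, the 4th Tuesday of each month.
October 2034 — 4th Tuesday is Oct 24 2034.
4th Tuesday of November 2034: Nov 28 2034.
4th Tuesday of December 2034: Dec 26 2034.

Oct 24 2034, Nov 28 2034, Dec 26 2034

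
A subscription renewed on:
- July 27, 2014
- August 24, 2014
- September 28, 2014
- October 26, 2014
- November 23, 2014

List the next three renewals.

December 28, 2014; January 25, 2015; February 22, 2015

All dates are Sundays, 28, 35, 28, 28 days apart.
Specifically, the 4th Sunday of each month.
December 2014 — 4th Sunday is December 28, 2014.
January 2015 — 4th Sunday is January 25, 2015.
February 2015 — 4th Sunday is February 22, 2015.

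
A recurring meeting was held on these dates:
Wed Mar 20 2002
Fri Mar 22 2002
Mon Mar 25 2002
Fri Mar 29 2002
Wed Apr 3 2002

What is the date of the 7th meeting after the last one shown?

Gaps: 2, 3, 4, 5 days — each gap is 1 larger than the previous one.
Next gap: 6 days. Wed Apr 3 2002 + 6 days = Tue Apr 9 2002.
Next gap: 7 days. Tue Apr 9 2002 + 7 days = Tue Apr 16 2002.
Next gap: 8 days. Tue Apr 16 2002 + 8 days = Wed Apr 24 2002.
Next gap: 9 days. Wed Apr 24 2002 + 9 days = Fri May 3 2002.
Next gap: 10 days. Fri May 3 2002 + 10 days = Mon May 13 2002.
Next gap: 11 days. Mon May 13 2002 + 11 days = Fri May 24 2002.
Next gap: 12 days. Fri May 24 2002 + 12 days = Wed Jun 5 2002.

Wed Jun 5 2002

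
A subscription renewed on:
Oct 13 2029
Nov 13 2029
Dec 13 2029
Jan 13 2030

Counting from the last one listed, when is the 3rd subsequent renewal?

Gaps: 31, 30, 31 days — not constant. Every event is on the 13th of the month.
Pattern: the 13th of each month.
February 2030: Feb 13 2030.
March 2030: Mar 13 2030.
Next: April 2030 → Apr 13 2030.

Apr 13 2030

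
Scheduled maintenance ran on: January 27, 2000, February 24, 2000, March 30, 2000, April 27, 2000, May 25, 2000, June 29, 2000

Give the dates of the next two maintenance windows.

All Thursdays; the gaps (28, 35, 28, 28, 35) vary with month length.
This is the last Thursday of each month.
Last Thursday of July 2000: July 27, 2000.
August 2000 ends with Thursday August 31, 2000.

July 27, 2000; August 31, 2000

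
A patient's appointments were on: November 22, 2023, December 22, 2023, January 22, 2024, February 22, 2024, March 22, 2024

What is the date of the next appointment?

April 22, 2024

Each date is the 22nd; the gaps (30, 31, 31, 29) track the month lengths.
The rule is the 22nd of each month.
April 2024: April 22, 2024.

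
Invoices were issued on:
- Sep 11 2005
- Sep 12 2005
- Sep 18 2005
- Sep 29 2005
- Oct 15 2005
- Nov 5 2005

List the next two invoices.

Dec 1 2005, Jan 1 2006

Intervals are 1, 6, 11, 16, 21 days — an arithmetic progression with common difference 5.
Next gap: 26 days. Nov 5 2005 + 26 days = Dec 1 2005.
Next gap: 31 days. Dec 1 2005 + 31 days = Jan 1 2006.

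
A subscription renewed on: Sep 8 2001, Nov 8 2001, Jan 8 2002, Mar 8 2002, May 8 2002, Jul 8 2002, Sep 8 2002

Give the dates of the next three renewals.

Nov 8 2002, Jan 8 2003, Mar 8 2003

Each date is the 8th; the gaps (61, 61, 59, 61, 61, 62) track the month lengths.
The rule is the 8th of every 2 months.
Next: November 2002 → Nov 8 2002.
Next: January 2003 → Jan 8 2003.
Next: March 2003 → Mar 8 2003.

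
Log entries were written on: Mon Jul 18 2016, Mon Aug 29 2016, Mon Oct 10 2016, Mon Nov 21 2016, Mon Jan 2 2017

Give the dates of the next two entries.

Mon Feb 13 2017, Mon Mar 27 2017

The spacing is 42, 42, 42, 42 days — always 42 days.
Mon Jan 2 2017 + 42 days = Mon Feb 13 2017.
Mon Feb 13 2017 + 42 days = Mon Mar 27 2017.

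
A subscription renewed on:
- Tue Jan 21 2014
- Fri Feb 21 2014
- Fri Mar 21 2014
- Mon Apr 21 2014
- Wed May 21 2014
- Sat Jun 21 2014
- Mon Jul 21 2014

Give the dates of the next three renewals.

Thu Aug 21 2014, Sun Sep 21 2014, Tue Oct 21 2014

Each date is the 21st; the gaps (31, 28, 31, 30, 31, 30) track the month lengths.
The rule is the 21st of each month.
August 2014: Thu Aug 21 2014.
Next: September 2014 → Sun Sep 21 2014.
Next: October 2014 → Tue Oct 21 2014.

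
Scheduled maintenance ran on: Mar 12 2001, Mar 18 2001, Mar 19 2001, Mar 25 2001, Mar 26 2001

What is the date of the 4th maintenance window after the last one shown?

Apr 9 2001

Gaps: 6, 1, 6, 1 days — not constant, but cyclic with period 2.
The events fall on every Monday and Sunday.
The following Sunday is Apr 1 2001.
Next Monday: Apr 2 2001.
The following Sunday is Apr 8 2001.
The following Monday is Apr 9 2001.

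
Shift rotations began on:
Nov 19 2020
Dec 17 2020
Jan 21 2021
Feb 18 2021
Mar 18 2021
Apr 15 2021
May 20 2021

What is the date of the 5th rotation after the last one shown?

Oct 21 2021

Gaps: 28, 35, 28, 28, 28, 35 days — a mix of 28 and 35. Every date is a Thursday.
Each is the 3rd Thursday of its month.
3rd Thursday of June 2021: Jun 17 2021.
3rd Thursday of July 2021: Jul 15 2021.
3rd Thursday of August 2021: Aug 19 2021.
September 2021 — 3rd Thursday is Sep 16 2021.
3rd Thursday of October 2021: Oct 21 2021.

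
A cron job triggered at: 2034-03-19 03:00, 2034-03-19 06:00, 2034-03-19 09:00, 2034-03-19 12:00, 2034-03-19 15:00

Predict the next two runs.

2034-03-19 18:00, 2034-03-19 21:00

Spacing: 3, 3, 3, 3 h — constant 3 h.
2034-03-19 15:00 + 3 h = 2034-03-19 18:00.
2034-03-19 18:00 + 3 h = 2034-03-19 21:00.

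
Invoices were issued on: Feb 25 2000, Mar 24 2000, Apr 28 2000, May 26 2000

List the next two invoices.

These are Fridays at 28- or 35-day spacing (28, 35, 28).
The pattern: 4th Friday of the month.
4th Friday of June 2000: Jun 23 2000.
4th Friday of July 2000: Jul 28 2000.

Jun 23 2000, Jul 28 2000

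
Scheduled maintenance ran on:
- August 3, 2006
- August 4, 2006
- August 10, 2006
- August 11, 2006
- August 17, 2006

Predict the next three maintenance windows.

August 18, 2006; August 24, 2006; August 25, 2006

The gap pattern 1, 6, 1, 6 repeats every 2 events.
These are the Thursdays and Fridays of each week.
Next Friday: August 18, 2006.
The following Thursday is August 24, 2006.
Next Friday: August 25, 2006.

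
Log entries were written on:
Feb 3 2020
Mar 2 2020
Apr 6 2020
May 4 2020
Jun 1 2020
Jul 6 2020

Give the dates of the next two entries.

Aug 3 2020, Sep 7 2020

These are Mondays at 28- or 35-day spacing (28, 35, 28, 28, 35).
The pattern: 1st Monday of the month.
1st Monday of August 2020: Aug 3 2020.
September 2020 — 1st Monday is Sep 7 2020.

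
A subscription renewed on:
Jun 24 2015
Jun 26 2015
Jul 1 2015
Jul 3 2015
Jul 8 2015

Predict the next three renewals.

The gap pattern 2, 5, 2, 5 repeats every 2 events.
These are the Wednesdays and Fridays of each week.
The following Friday is Jul 10 2015.
The following Wednesday is Jul 15 2015.
The following Friday is Jul 17 2015.

Jul 10 2015, Jul 15 2015, Jul 17 2015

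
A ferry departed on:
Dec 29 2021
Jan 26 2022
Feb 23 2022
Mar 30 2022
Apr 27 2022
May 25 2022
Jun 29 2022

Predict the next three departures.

Jul 27 2022, Aug 31 2022, Sep 28 2022

All Wednesdays; the gaps (28, 28, 35, 28, 28, 35) vary with month length.
This is the last Wednesday of each month.
Last Wednesday of July 2022: Jul 27 2022.
August 2022 ends with Wednesday Aug 31 2022.
Last Wednesday of September 2022: Sep 28 2022.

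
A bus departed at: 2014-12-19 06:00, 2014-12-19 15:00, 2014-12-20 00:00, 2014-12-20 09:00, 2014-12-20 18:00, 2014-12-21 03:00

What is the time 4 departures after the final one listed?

2014-12-22 15:00

The interval is a steady 9 hours (9, 9, 9, 9, 9).
2014-12-21 03:00 + 9 h = 2014-12-21 12:00.
2014-12-21 12:00 + 9 h = 2014-12-21 21:00.
2014-12-21 21:00 + 9 h = 2014-12-22 06:00.
2014-12-22 06:00 + 9 h = 2014-12-22 15:00.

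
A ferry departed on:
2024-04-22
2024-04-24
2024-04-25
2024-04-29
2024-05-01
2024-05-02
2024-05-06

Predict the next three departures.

2024-05-08, 2024-05-09, 2024-05-13

The gap pattern 2, 1, 4, 2, 1, 4 repeats every 3 events.
These are the Mondays, Wednesdays and Thursdays of each week.
Next Wednesday: 2024-05-08.
The following Thursday is 2024-05-09.
Next Monday: 2024-05-13.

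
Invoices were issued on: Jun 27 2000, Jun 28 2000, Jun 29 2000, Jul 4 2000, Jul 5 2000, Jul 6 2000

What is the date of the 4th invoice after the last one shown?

Gaps: 1, 1, 5, 1, 1 days — not constant, but cyclic with period 3.
The events fall on every Tuesday, Wednesday and Thursday.
Next Tuesday: Jul 11 2000.
Next Wednesday: Jul 12 2000.
The following Thursday is Jul 13 2000.
The following Tuesday is Jul 18 2000.

Jul 18 2000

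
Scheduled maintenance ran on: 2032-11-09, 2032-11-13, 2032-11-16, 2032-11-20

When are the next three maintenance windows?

Every event lands on a Tuesday or Saturday (gaps cycle 4, 3, 4).
So the schedule is: every Tuesday and Saturday.
The following Tuesday is 2032-11-23.
Next Saturday: 2032-11-27.
The following Tuesday is 2032-11-30.

2032-11-23, 2032-11-27, 2032-11-30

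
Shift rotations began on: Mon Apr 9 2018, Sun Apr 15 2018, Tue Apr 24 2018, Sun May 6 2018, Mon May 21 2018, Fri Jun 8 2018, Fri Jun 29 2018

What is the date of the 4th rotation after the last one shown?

Intervals are 6, 9, 12, 15, 18, 21 days — an arithmetic progression with common difference 3.
Next gap: 24 days. Fri Jun 29 2018 + 24 days = Mon Jul 23 2018.
Next gap: 27 days. Mon Jul 23 2018 + 27 days = Sun Aug 19 2018.
Next gap: 30 days. Sun Aug 19 2018 + 30 days = Tue Sep 18 2018.
Next gap: 33 days. Tue Sep 18 2018 + 33 days = Sun Oct 21 2018.

Sun Oct 21 2018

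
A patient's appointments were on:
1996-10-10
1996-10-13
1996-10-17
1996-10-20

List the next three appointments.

Gaps: 3, 4, 3 days — not constant, but cyclic with period 2.
The events fall on every Thursday and Sunday.
Next Thursday: 1996-10-24.
Next Sunday: 1996-10-27.
The following Thursday is 1996-10-31.

1996-10-24, 1996-10-27, 1996-10-31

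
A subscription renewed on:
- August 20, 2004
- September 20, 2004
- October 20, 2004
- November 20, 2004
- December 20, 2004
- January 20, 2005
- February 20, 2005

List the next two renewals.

March 20, 2005; April 20, 2005

The day-of-month is always 20 (31, 30, 31, 30, 31, 31 days between events).
So this recurs on the 20th of each month.
March 2005: March 20, 2005.
April 2005: April 20, 2005.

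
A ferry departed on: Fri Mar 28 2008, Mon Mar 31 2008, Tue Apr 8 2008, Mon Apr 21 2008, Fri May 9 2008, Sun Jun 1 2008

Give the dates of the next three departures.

Sun Jun 29 2008, Fri Aug 1 2008, Mon Sep 8 2008

Intervals are 3, 8, 13, 18, 23 days — an arithmetic progression with common difference 5.
Next gap: 28 days. Sun Jun 1 2008 + 28 days = Sun Jun 29 2008.
Next gap: 33 days. Sun Jun 29 2008 + 33 days = Fri Aug 1 2008.
Next gap: 38 days. Fri Aug 1 2008 + 38 days = Mon Sep 8 2008.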